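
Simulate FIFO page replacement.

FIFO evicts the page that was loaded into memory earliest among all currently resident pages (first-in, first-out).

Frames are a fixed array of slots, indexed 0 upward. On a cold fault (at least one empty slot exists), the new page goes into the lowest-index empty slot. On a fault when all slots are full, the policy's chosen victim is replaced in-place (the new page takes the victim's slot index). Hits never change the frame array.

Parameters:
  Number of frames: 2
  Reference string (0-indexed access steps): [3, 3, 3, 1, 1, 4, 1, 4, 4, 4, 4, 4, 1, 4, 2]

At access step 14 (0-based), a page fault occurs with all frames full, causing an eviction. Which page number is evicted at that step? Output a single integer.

Step 0: ref 3 -> FAULT, frames=[3,-]
Step 1: ref 3 -> HIT, frames=[3,-]
Step 2: ref 3 -> HIT, frames=[3,-]
Step 3: ref 1 -> FAULT, frames=[3,1]
Step 4: ref 1 -> HIT, frames=[3,1]
Step 5: ref 4 -> FAULT, evict 3, frames=[4,1]
Step 6: ref 1 -> HIT, frames=[4,1]
Step 7: ref 4 -> HIT, frames=[4,1]
Step 8: ref 4 -> HIT, frames=[4,1]
Step 9: ref 4 -> HIT, frames=[4,1]
Step 10: ref 4 -> HIT, frames=[4,1]
Step 11: ref 4 -> HIT, frames=[4,1]
Step 12: ref 1 -> HIT, frames=[4,1]
Step 13: ref 4 -> HIT, frames=[4,1]
Step 14: ref 2 -> FAULT, evict 1, frames=[4,2]
At step 14: evicted page 1

Answer: 1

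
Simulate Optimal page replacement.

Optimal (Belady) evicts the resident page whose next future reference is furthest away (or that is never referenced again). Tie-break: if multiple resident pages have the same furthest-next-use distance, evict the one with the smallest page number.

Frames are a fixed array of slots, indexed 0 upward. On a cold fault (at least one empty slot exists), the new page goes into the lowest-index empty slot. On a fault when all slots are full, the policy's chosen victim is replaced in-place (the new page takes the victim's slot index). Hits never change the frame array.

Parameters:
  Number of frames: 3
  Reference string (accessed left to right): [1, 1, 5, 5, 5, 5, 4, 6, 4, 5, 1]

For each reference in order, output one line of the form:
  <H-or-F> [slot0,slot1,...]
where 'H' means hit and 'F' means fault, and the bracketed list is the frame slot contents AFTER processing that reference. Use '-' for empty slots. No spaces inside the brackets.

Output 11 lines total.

F [1,-,-]
H [1,-,-]
F [1,5,-]
H [1,5,-]
H [1,5,-]
H [1,5,-]
F [1,5,4]
F [6,5,4]
H [6,5,4]
H [6,5,4]
F [6,5,1]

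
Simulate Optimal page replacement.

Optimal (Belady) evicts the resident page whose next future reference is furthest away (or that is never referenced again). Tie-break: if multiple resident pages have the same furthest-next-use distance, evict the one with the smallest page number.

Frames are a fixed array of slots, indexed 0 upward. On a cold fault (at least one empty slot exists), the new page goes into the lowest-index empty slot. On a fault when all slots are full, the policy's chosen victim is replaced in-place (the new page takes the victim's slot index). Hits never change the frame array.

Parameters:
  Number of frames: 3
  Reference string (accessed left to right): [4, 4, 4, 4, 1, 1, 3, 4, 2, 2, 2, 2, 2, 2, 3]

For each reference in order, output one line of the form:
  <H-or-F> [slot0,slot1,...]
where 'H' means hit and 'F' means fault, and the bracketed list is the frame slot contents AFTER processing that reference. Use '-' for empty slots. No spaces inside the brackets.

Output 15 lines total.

F [4,-,-]
H [4,-,-]
H [4,-,-]
H [4,-,-]
F [4,1,-]
H [4,1,-]
F [4,1,3]
H [4,1,3]
F [4,2,3]
H [4,2,3]
H [4,2,3]
H [4,2,3]
H [4,2,3]
H [4,2,3]
H [4,2,3]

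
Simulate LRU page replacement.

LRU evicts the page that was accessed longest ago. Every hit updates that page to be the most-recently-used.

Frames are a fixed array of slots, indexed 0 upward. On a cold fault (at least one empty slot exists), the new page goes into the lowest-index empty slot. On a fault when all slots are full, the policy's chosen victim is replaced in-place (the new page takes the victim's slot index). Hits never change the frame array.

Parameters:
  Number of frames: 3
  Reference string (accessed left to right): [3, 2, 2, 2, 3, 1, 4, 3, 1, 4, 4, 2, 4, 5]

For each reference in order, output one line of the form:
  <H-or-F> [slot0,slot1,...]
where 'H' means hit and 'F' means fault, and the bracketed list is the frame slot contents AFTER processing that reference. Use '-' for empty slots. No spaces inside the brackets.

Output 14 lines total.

F [3,-,-]
F [3,2,-]
H [3,2,-]
H [3,2,-]
H [3,2,-]
F [3,2,1]
F [3,4,1]
H [3,4,1]
H [3,4,1]
H [3,4,1]
H [3,4,1]
F [2,4,1]
H [2,4,1]
F [2,4,5]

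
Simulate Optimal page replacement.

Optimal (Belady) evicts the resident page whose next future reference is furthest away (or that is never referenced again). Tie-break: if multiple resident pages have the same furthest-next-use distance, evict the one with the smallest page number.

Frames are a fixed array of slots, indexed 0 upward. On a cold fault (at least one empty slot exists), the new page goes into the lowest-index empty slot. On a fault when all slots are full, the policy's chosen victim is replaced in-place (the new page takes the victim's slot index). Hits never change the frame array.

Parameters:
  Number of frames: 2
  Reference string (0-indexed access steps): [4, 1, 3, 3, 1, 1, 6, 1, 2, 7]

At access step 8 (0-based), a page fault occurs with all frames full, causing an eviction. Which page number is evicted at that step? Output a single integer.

Step 0: ref 4 -> FAULT, frames=[4,-]
Step 1: ref 1 -> FAULT, frames=[4,1]
Step 2: ref 3 -> FAULT, evict 4, frames=[3,1]
Step 3: ref 3 -> HIT, frames=[3,1]
Step 4: ref 1 -> HIT, frames=[3,1]
Step 5: ref 1 -> HIT, frames=[3,1]
Step 6: ref 6 -> FAULT, evict 3, frames=[6,1]
Step 7: ref 1 -> HIT, frames=[6,1]
Step 8: ref 2 -> FAULT, evict 1, frames=[6,2]
At step 8: evicted page 1

Answer: 1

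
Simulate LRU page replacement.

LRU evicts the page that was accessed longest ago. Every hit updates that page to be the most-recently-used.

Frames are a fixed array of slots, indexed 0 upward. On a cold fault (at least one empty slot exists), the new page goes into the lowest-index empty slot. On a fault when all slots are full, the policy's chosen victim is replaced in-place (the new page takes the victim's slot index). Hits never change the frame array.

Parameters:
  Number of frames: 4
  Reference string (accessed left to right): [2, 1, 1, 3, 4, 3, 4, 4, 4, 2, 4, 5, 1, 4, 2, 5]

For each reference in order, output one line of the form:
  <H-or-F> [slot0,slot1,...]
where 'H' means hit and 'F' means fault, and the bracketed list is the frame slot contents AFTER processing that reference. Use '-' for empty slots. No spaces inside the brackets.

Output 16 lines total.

F [2,-,-,-]
F [2,1,-,-]
H [2,1,-,-]
F [2,1,3,-]
F [2,1,3,4]
H [2,1,3,4]
H [2,1,3,4]
H [2,1,3,4]
H [2,1,3,4]
H [2,1,3,4]
H [2,1,3,4]
F [2,5,3,4]
F [2,5,1,4]
H [2,5,1,4]
H [2,5,1,4]
H [2,5,1,4]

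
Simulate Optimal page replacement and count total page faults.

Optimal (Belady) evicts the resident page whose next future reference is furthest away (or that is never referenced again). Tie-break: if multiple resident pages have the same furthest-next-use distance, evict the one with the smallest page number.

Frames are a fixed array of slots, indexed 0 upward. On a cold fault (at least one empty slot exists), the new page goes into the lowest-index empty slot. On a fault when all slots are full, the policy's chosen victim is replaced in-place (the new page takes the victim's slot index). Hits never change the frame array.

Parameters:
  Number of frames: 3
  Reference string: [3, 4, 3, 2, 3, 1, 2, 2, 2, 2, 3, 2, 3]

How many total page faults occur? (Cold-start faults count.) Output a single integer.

Step 0: ref 3 → FAULT, frames=[3,-,-]
Step 1: ref 4 → FAULT, frames=[3,4,-]
Step 2: ref 3 → HIT, frames=[3,4,-]
Step 3: ref 2 → FAULT, frames=[3,4,2]
Step 4: ref 3 → HIT, frames=[3,4,2]
Step 5: ref 1 → FAULT (evict 4), frames=[3,1,2]
Step 6: ref 2 → HIT, frames=[3,1,2]
Step 7: ref 2 → HIT, frames=[3,1,2]
Step 8: ref 2 → HIT, frames=[3,1,2]
Step 9: ref 2 → HIT, frames=[3,1,2]
Step 10: ref 3 → HIT, frames=[3,1,2]
Step 11: ref 2 → HIT, frames=[3,1,2]
Step 12: ref 3 → HIT, frames=[3,1,2]
Total faults: 4

Answer: 4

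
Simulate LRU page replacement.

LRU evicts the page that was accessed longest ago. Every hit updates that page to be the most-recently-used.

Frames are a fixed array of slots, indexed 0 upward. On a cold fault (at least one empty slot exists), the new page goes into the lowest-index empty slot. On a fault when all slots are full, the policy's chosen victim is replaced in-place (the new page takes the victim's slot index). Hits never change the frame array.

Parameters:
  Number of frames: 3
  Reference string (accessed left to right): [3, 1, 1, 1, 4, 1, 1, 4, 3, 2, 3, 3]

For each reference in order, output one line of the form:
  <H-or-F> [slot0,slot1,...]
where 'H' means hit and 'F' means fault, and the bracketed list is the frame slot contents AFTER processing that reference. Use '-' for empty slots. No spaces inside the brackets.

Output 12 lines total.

F [3,-,-]
F [3,1,-]
H [3,1,-]
H [3,1,-]
F [3,1,4]
H [3,1,4]
H [3,1,4]
H [3,1,4]
H [3,1,4]
F [3,2,4]
H [3,2,4]
H [3,2,4]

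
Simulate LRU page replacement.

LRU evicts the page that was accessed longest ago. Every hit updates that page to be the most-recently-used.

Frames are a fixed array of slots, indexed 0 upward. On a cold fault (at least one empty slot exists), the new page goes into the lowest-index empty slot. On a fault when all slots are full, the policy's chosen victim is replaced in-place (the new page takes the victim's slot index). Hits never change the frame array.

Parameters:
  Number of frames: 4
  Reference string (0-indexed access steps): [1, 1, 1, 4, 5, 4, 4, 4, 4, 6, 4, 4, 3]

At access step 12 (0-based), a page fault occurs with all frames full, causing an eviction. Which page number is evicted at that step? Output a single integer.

Step 0: ref 1 -> FAULT, frames=[1,-,-,-]
Step 1: ref 1 -> HIT, frames=[1,-,-,-]
Step 2: ref 1 -> HIT, frames=[1,-,-,-]
Step 3: ref 4 -> FAULT, frames=[1,4,-,-]
Step 4: ref 5 -> FAULT, frames=[1,4,5,-]
Step 5: ref 4 -> HIT, frames=[1,4,5,-]
Step 6: ref 4 -> HIT, frames=[1,4,5,-]
Step 7: ref 4 -> HIT, frames=[1,4,5,-]
Step 8: ref 4 -> HIT, frames=[1,4,5,-]
Step 9: ref 6 -> FAULT, frames=[1,4,5,6]
Step 10: ref 4 -> HIT, frames=[1,4,5,6]
Step 11: ref 4 -> HIT, frames=[1,4,5,6]
Step 12: ref 3 -> FAULT, evict 1, frames=[3,4,5,6]
At step 12: evicted page 1

Answer: 1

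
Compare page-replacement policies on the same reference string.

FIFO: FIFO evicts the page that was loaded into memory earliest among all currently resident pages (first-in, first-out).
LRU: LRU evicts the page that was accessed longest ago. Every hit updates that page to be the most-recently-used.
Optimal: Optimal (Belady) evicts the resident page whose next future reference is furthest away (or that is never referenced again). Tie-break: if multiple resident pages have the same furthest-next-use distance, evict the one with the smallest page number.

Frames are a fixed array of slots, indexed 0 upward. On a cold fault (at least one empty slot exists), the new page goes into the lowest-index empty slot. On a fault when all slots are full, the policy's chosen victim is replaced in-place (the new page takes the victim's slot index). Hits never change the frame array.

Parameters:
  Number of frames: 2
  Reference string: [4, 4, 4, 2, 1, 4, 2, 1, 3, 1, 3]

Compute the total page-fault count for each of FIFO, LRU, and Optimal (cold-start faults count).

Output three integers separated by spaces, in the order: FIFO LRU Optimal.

Answer: 7 7 5

Derivation:
--- FIFO ---
  step 0: ref 4 -> FAULT, frames=[4,-] (faults so far: 1)
  step 1: ref 4 -> HIT, frames=[4,-] (faults so far: 1)
  step 2: ref 4 -> HIT, frames=[4,-] (faults so far: 1)
  step 3: ref 2 -> FAULT, frames=[4,2] (faults so far: 2)
  step 4: ref 1 -> FAULT, evict 4, frames=[1,2] (faults so far: 3)
  step 5: ref 4 -> FAULT, evict 2, frames=[1,4] (faults so far: 4)
  step 6: ref 2 -> FAULT, evict 1, frames=[2,4] (faults so far: 5)
  step 7: ref 1 -> FAULT, evict 4, frames=[2,1] (faults so far: 6)
  step 8: ref 3 -> FAULT, evict 2, frames=[3,1] (faults so far: 7)
  step 9: ref 1 -> HIT, frames=[3,1] (faults so far: 7)
  step 10: ref 3 -> HIT, frames=[3,1] (faults so far: 7)
  FIFO total faults: 7
--- LRU ---
  step 0: ref 4 -> FAULT, frames=[4,-] (faults so far: 1)
  step 1: ref 4 -> HIT, frames=[4,-] (faults so far: 1)
  step 2: ref 4 -> HIT, frames=[4,-] (faults so far: 1)
  step 3: ref 2 -> FAULT, frames=[4,2] (faults so far: 2)
  step 4: ref 1 -> FAULT, evict 4, frames=[1,2] (faults so far: 3)
  step 5: ref 4 -> FAULT, evict 2, frames=[1,4] (faults so far: 4)
  step 6: ref 2 -> FAULT, evict 1, frames=[2,4] (faults so far: 5)
  step 7: ref 1 -> FAULT, evict 4, frames=[2,1] (faults so far: 6)
  step 8: ref 3 -> FAULT, evict 2, frames=[3,1] (faults so far: 7)
  step 9: ref 1 -> HIT, frames=[3,1] (faults so far: 7)
  step 10: ref 3 -> HIT, frames=[3,1] (faults so far: 7)
  LRU total faults: 7
--- Optimal ---
  step 0: ref 4 -> FAULT, frames=[4,-] (faults so far: 1)
  step 1: ref 4 -> HIT, frames=[4,-] (faults so far: 1)
  step 2: ref 4 -> HIT, frames=[4,-] (faults so far: 1)
  step 3: ref 2 -> FAULT, frames=[4,2] (faults so far: 2)
  step 4: ref 1 -> FAULT, evict 2, frames=[4,1] (faults so far: 3)
  step 5: ref 4 -> HIT, frames=[4,1] (faults so far: 3)
  step 6: ref 2 -> FAULT, evict 4, frames=[2,1] (faults so far: 4)
  step 7: ref 1 -> HIT, frames=[2,1] (faults so far: 4)
  step 8: ref 3 -> FAULT, evict 2, frames=[3,1] (faults so far: 5)
  step 9: ref 1 -> HIT, frames=[3,1] (faults so far: 5)
  step 10: ref 3 -> HIT, frames=[3,1] (faults so far: 5)
  Optimal total faults: 5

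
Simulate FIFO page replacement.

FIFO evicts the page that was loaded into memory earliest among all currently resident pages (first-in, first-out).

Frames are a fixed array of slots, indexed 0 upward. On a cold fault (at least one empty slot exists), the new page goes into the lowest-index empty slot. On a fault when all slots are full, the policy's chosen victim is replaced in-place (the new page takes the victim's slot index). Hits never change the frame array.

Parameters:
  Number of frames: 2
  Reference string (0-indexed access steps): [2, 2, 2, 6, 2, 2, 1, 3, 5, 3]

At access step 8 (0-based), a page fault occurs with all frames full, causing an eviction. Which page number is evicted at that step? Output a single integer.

Answer: 1

Derivation:
Step 0: ref 2 -> FAULT, frames=[2,-]
Step 1: ref 2 -> HIT, frames=[2,-]
Step 2: ref 2 -> HIT, frames=[2,-]
Step 3: ref 6 -> FAULT, frames=[2,6]
Step 4: ref 2 -> HIT, frames=[2,6]
Step 5: ref 2 -> HIT, frames=[2,6]
Step 6: ref 1 -> FAULT, evict 2, frames=[1,6]
Step 7: ref 3 -> FAULT, evict 6, frames=[1,3]
Step 8: ref 5 -> FAULT, evict 1, frames=[5,3]
At step 8: evicted page 1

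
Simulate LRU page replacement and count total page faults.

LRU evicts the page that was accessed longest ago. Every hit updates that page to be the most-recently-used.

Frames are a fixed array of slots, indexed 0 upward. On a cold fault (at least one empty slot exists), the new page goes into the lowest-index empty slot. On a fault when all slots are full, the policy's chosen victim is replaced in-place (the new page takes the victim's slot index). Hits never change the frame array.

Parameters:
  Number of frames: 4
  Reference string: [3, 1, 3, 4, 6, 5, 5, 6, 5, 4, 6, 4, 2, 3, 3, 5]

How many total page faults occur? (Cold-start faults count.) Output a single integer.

Answer: 8

Derivation:
Step 0: ref 3 → FAULT, frames=[3,-,-,-]
Step 1: ref 1 → FAULT, frames=[3,1,-,-]
Step 2: ref 3 → HIT, frames=[3,1,-,-]
Step 3: ref 4 → FAULT, frames=[3,1,4,-]
Step 4: ref 6 → FAULT, frames=[3,1,4,6]
Step 5: ref 5 → FAULT (evict 1), frames=[3,5,4,6]
Step 6: ref 5 → HIT, frames=[3,5,4,6]
Step 7: ref 6 → HIT, frames=[3,5,4,6]
Step 8: ref 5 → HIT, frames=[3,5,4,6]
Step 9: ref 4 → HIT, frames=[3,5,4,6]
Step 10: ref 6 → HIT, frames=[3,5,4,6]
Step 11: ref 4 → HIT, frames=[3,5,4,6]
Step 12: ref 2 → FAULT (evict 3), frames=[2,5,4,6]
Step 13: ref 3 → FAULT (evict 5), frames=[2,3,4,6]
Step 14: ref 3 → HIT, frames=[2,3,4,6]
Step 15: ref 5 → FAULT (evict 6), frames=[2,3,4,5]
Total faults: 8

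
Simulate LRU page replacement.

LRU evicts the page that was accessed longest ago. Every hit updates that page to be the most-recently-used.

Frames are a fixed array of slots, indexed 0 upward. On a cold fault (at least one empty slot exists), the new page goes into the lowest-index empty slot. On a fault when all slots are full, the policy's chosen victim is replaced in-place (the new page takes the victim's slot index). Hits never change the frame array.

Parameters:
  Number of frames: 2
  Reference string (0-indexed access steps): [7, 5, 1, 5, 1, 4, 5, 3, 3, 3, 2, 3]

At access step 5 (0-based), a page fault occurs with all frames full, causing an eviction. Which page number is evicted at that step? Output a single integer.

Step 0: ref 7 -> FAULT, frames=[7,-]
Step 1: ref 5 -> FAULT, frames=[7,5]
Step 2: ref 1 -> FAULT, evict 7, frames=[1,5]
Step 3: ref 5 -> HIT, frames=[1,5]
Step 4: ref 1 -> HIT, frames=[1,5]
Step 5: ref 4 -> FAULT, evict 5, frames=[1,4]
At step 5: evicted page 5

Answer: 5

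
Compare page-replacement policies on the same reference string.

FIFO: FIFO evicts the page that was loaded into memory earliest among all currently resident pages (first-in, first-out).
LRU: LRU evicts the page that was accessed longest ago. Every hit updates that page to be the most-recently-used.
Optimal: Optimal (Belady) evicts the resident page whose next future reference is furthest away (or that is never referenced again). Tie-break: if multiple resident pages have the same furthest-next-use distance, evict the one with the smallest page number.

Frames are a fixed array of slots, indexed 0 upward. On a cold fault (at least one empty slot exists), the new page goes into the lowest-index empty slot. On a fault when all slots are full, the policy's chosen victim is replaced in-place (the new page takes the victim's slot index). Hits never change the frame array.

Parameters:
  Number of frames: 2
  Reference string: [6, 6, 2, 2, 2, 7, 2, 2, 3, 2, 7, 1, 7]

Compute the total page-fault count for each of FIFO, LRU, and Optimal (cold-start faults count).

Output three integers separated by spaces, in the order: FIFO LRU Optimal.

--- FIFO ---
  step 0: ref 6 -> FAULT, frames=[6,-] (faults so far: 1)
  step 1: ref 6 -> HIT, frames=[6,-] (faults so far: 1)
  step 2: ref 2 -> FAULT, frames=[6,2] (faults so far: 2)
  step 3: ref 2 -> HIT, frames=[6,2] (faults so far: 2)
  step 4: ref 2 -> HIT, frames=[6,2] (faults so far: 2)
  step 5: ref 7 -> FAULT, evict 6, frames=[7,2] (faults so far: 3)
  step 6: ref 2 -> HIT, frames=[7,2] (faults so far: 3)
  step 7: ref 2 -> HIT, frames=[7,2] (faults so far: 3)
  step 8: ref 3 -> FAULT, evict 2, frames=[7,3] (faults so far: 4)
  step 9: ref 2 -> FAULT, evict 7, frames=[2,3] (faults so far: 5)
  step 10: ref 7 -> FAULT, evict 3, frames=[2,7] (faults so far: 6)
  step 11: ref 1 -> FAULT, evict 2, frames=[1,7] (faults so far: 7)
  step 12: ref 7 -> HIT, frames=[1,7] (faults so far: 7)
  FIFO total faults: 7
--- LRU ---
  step 0: ref 6 -> FAULT, frames=[6,-] (faults so far: 1)
  step 1: ref 6 -> HIT, frames=[6,-] (faults so far: 1)
  step 2: ref 2 -> FAULT, frames=[6,2] (faults so far: 2)
  step 3: ref 2 -> HIT, frames=[6,2] (faults so far: 2)
  step 4: ref 2 -> HIT, frames=[6,2] (faults so far: 2)
  step 5: ref 7 -> FAULT, evict 6, frames=[7,2] (faults so far: 3)
  step 6: ref 2 -> HIT, frames=[7,2] (faults so far: 3)
  step 7: ref 2 -> HIT, frames=[7,2] (faults so far: 3)
  step 8: ref 3 -> FAULT, evict 7, frames=[3,2] (faults so far: 4)
  step 9: ref 2 -> HIT, frames=[3,2] (faults so far: 4)
  step 10: ref 7 -> FAULT, evict 3, frames=[7,2] (faults so far: 5)
  step 11: ref 1 -> FAULT, evict 2, frames=[7,1] (faults so far: 6)
  step 12: ref 7 -> HIT, frames=[7,1] (faults so far: 6)
  LRU total faults: 6
--- Optimal ---
  step 0: ref 6 -> FAULT, frames=[6,-] (faults so far: 1)
  step 1: ref 6 -> HIT, frames=[6,-] (faults so far: 1)
  step 2: ref 2 -> FAULT, frames=[6,2] (faults so far: 2)
  step 3: ref 2 -> HIT, frames=[6,2] (faults so far: 2)
  step 4: ref 2 -> HIT, frames=[6,2] (faults so far: 2)
  step 5: ref 7 -> FAULT, evict 6, frames=[7,2] (faults so far: 3)
  step 6: ref 2 -> HIT, frames=[7,2] (faults so far: 3)
  step 7: ref 2 -> HIT, frames=[7,2] (faults so far: 3)
  step 8: ref 3 -> FAULT, evict 7, frames=[3,2] (faults so far: 4)
  step 9: ref 2 -> HIT, frames=[3,2] (faults so far: 4)
  step 10: ref 7 -> FAULT, evict 2, frames=[3,7] (faults so far: 5)
  step 11: ref 1 -> FAULT, evict 3, frames=[1,7] (faults so far: 6)
  step 12: ref 7 -> HIT, frames=[1,7] (faults so far: 6)
  Optimal total faults: 6

Answer: 7 6 6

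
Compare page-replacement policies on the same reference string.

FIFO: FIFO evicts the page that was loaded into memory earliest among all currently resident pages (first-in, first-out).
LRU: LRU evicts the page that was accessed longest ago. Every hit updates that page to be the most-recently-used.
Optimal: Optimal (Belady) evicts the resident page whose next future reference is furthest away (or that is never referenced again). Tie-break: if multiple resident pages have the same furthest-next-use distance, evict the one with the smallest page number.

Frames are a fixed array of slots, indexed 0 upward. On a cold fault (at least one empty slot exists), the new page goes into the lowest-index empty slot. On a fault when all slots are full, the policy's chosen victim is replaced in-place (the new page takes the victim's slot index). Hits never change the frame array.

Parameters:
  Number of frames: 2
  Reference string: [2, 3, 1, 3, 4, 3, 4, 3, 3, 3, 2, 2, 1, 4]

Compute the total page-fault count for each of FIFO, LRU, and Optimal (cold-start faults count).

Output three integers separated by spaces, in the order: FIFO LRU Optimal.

Answer: 8 7 6

Derivation:
--- FIFO ---
  step 0: ref 2 -> FAULT, frames=[2,-] (faults so far: 1)
  step 1: ref 3 -> FAULT, frames=[2,3] (faults so far: 2)
  step 2: ref 1 -> FAULT, evict 2, frames=[1,3] (faults so far: 3)
  step 3: ref 3 -> HIT, frames=[1,3] (faults so far: 3)
  step 4: ref 4 -> FAULT, evict 3, frames=[1,4] (faults so far: 4)
  step 5: ref 3 -> FAULT, evict 1, frames=[3,4] (faults so far: 5)
  step 6: ref 4 -> HIT, frames=[3,4] (faults so far: 5)
  step 7: ref 3 -> HIT, frames=[3,4] (faults so far: 5)
  step 8: ref 3 -> HIT, frames=[3,4] (faults so far: 5)
  step 9: ref 3 -> HIT, frames=[3,4] (faults so far: 5)
  step 10: ref 2 -> FAULT, evict 4, frames=[3,2] (faults so far: 6)
  step 11: ref 2 -> HIT, frames=[3,2] (faults so far: 6)
  step 12: ref 1 -> FAULT, evict 3, frames=[1,2] (faults so far: 7)
  step 13: ref 4 -> FAULT, evict 2, frames=[1,4] (faults so far: 8)
  FIFO total faults: 8
--- LRU ---
  step 0: ref 2 -> FAULT, frames=[2,-] (faults so far: 1)
  step 1: ref 3 -> FAULT, frames=[2,3] (faults so far: 2)
  step 2: ref 1 -> FAULT, evict 2, frames=[1,3] (faults so far: 3)
  step 3: ref 3 -> HIT, frames=[1,3] (faults so far: 3)
  step 4: ref 4 -> FAULT, evict 1, frames=[4,3] (faults so far: 4)
  step 5: ref 3 -> HIT, frames=[4,3] (faults so far: 4)
  step 6: ref 4 -> HIT, frames=[4,3] (faults so far: 4)
  step 7: ref 3 -> HIT, frames=[4,3] (faults so far: 4)
  step 8: ref 3 -> HIT, frames=[4,3] (faults so far: 4)
  step 9: ref 3 -> HIT, frames=[4,3] (faults so far: 4)
  step 10: ref 2 -> FAULT, evict 4, frames=[2,3] (faults so far: 5)
  step 11: ref 2 -> HIT, frames=[2,3] (faults so far: 5)
  step 12: ref 1 -> FAULT, evict 3, frames=[2,1] (faults so far: 6)
  step 13: ref 4 -> FAULT, evict 2, frames=[4,1] (faults so far: 7)
  LRU total faults: 7
--- Optimal ---
  step 0: ref 2 -> FAULT, frames=[2,-] (faults so far: 1)
  step 1: ref 3 -> FAULT, frames=[2,3] (faults so far: 2)
  step 2: ref 1 -> FAULT, evict 2, frames=[1,3] (faults so far: 3)
  step 3: ref 3 -> HIT, frames=[1,3] (faults so far: 3)
  step 4: ref 4 -> FAULT, evict 1, frames=[4,3] (faults so far: 4)
  step 5: ref 3 -> HIT, frames=[4,3] (faults so far: 4)
  step 6: ref 4 -> HIT, frames=[4,3] (faults so far: 4)
  step 7: ref 3 -> HIT, frames=[4,3] (faults so far: 4)
  step 8: ref 3 -> HIT, frames=[4,3] (faults so far: 4)
  step 9: ref 3 -> HIT, frames=[4,3] (faults so far: 4)
  step 10: ref 2 -> FAULT, evict 3, frames=[4,2] (faults so far: 5)
  step 11: ref 2 -> HIT, frames=[4,2] (faults so far: 5)
  step 12: ref 1 -> FAULT, evict 2, frames=[4,1] (faults so far: 6)
  step 13: ref 4 -> HIT, frames=[4,1] (faults so far: 6)
  Optimal total faults: 6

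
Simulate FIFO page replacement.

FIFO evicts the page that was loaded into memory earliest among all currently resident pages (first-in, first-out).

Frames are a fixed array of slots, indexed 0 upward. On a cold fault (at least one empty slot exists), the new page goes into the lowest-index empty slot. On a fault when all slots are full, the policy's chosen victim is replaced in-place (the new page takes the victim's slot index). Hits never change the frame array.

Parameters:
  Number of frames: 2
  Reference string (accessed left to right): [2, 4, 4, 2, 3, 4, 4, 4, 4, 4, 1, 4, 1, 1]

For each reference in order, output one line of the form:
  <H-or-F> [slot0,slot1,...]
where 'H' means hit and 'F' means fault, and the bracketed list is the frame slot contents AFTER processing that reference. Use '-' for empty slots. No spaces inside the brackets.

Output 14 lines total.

F [2,-]
F [2,4]
H [2,4]
H [2,4]
F [3,4]
H [3,4]
H [3,4]
H [3,4]
H [3,4]
H [3,4]
F [3,1]
F [4,1]
H [4,1]
H [4,1]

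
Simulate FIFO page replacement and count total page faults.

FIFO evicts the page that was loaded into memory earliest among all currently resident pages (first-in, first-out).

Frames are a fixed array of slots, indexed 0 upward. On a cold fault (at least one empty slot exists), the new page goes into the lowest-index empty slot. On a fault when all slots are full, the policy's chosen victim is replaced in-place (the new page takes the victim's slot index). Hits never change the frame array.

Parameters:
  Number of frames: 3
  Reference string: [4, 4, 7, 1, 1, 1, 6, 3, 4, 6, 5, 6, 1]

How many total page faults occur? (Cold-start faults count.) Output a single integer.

Answer: 9

Derivation:
Step 0: ref 4 → FAULT, frames=[4,-,-]
Step 1: ref 4 → HIT, frames=[4,-,-]
Step 2: ref 7 → FAULT, frames=[4,7,-]
Step 3: ref 1 → FAULT, frames=[4,7,1]
Step 4: ref 1 → HIT, frames=[4,7,1]
Step 5: ref 1 → HIT, frames=[4,7,1]
Step 6: ref 6 → FAULT (evict 4), frames=[6,7,1]
Step 7: ref 3 → FAULT (evict 7), frames=[6,3,1]
Step 8: ref 4 → FAULT (evict 1), frames=[6,3,4]
Step 9: ref 6 → HIT, frames=[6,3,4]
Step 10: ref 5 → FAULT (evict 6), frames=[5,3,4]
Step 11: ref 6 → FAULT (evict 3), frames=[5,6,4]
Step 12: ref 1 → FAULT (evict 4), frames=[5,6,1]
Total faults: 9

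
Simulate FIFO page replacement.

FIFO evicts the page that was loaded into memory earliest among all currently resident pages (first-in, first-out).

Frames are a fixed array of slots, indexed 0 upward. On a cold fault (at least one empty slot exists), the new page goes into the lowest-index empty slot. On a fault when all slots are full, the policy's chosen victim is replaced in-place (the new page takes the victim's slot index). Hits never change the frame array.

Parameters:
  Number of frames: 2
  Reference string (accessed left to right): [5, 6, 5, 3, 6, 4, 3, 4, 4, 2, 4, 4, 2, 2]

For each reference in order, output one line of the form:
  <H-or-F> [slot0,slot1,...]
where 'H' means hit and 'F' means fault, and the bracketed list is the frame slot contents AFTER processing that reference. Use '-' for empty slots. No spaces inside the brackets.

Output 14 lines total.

F [5,-]
F [5,6]
H [5,6]
F [3,6]
H [3,6]
F [3,4]
H [3,4]
H [3,4]
H [3,4]
F [2,4]
H [2,4]
H [2,4]
H [2,4]
H [2,4]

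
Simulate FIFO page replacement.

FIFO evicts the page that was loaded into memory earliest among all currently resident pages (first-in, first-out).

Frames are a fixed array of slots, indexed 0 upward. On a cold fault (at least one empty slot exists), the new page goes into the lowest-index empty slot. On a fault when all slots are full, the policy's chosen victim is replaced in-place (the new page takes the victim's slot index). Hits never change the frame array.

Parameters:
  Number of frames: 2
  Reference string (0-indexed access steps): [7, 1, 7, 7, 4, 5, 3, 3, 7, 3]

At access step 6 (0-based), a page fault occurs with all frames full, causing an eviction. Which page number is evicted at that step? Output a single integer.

Answer: 4

Derivation:
Step 0: ref 7 -> FAULT, frames=[7,-]
Step 1: ref 1 -> FAULT, frames=[7,1]
Step 2: ref 7 -> HIT, frames=[7,1]
Step 3: ref 7 -> HIT, frames=[7,1]
Step 4: ref 4 -> FAULT, evict 7, frames=[4,1]
Step 5: ref 5 -> FAULT, evict 1, frames=[4,5]
Step 6: ref 3 -> FAULT, evict 4, frames=[3,5]
At step 6: evicted page 4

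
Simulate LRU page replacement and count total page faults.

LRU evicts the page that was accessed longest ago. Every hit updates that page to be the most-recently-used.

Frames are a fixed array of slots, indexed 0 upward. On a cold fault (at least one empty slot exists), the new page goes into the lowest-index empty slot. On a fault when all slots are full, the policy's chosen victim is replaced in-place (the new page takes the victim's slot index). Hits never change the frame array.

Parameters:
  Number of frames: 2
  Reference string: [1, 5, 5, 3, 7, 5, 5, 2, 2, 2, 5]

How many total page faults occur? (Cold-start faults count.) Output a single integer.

Step 0: ref 1 → FAULT, frames=[1,-]
Step 1: ref 5 → FAULT, frames=[1,5]
Step 2: ref 5 → HIT, frames=[1,5]
Step 3: ref 3 → FAULT (evict 1), frames=[3,5]
Step 4: ref 7 → FAULT (evict 5), frames=[3,7]
Step 5: ref 5 → FAULT (evict 3), frames=[5,7]
Step 6: ref 5 → HIT, frames=[5,7]
Step 7: ref 2 → FAULT (evict 7), frames=[5,2]
Step 8: ref 2 → HIT, frames=[5,2]
Step 9: ref 2 → HIT, frames=[5,2]
Step 10: ref 5 → HIT, frames=[5,2]
Total faults: 6

Answer: 6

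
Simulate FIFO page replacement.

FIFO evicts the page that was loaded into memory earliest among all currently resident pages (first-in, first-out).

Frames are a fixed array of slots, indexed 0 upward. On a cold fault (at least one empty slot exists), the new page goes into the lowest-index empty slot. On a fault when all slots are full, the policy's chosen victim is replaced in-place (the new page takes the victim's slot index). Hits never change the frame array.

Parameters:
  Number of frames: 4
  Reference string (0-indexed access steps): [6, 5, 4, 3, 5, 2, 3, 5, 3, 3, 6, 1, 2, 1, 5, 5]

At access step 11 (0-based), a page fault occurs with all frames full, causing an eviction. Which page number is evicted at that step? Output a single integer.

Answer: 4

Derivation:
Step 0: ref 6 -> FAULT, frames=[6,-,-,-]
Step 1: ref 5 -> FAULT, frames=[6,5,-,-]
Step 2: ref 4 -> FAULT, frames=[6,5,4,-]
Step 3: ref 3 -> FAULT, frames=[6,5,4,3]
Step 4: ref 5 -> HIT, frames=[6,5,4,3]
Step 5: ref 2 -> FAULT, evict 6, frames=[2,5,4,3]
Step 6: ref 3 -> HIT, frames=[2,5,4,3]
Step 7: ref 5 -> HIT, frames=[2,5,4,3]
Step 8: ref 3 -> HIT, frames=[2,5,4,3]
Step 9: ref 3 -> HIT, frames=[2,5,4,3]
Step 10: ref 6 -> FAULT, evict 5, frames=[2,6,4,3]
Step 11: ref 1 -> FAULT, evict 4, frames=[2,6,1,3]
At step 11: evicted page 4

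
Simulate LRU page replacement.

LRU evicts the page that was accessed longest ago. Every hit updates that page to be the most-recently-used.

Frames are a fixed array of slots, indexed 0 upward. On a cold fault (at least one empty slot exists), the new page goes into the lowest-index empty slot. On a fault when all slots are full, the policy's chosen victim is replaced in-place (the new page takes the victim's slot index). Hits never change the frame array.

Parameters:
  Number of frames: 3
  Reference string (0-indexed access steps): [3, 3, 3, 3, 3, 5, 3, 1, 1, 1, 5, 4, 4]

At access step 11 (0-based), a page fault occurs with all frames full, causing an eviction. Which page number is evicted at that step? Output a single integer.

Answer: 3

Derivation:
Step 0: ref 3 -> FAULT, frames=[3,-,-]
Step 1: ref 3 -> HIT, frames=[3,-,-]
Step 2: ref 3 -> HIT, frames=[3,-,-]
Step 3: ref 3 -> HIT, frames=[3,-,-]
Step 4: ref 3 -> HIT, frames=[3,-,-]
Step 5: ref 5 -> FAULT, frames=[3,5,-]
Step 6: ref 3 -> HIT, frames=[3,5,-]
Step 7: ref 1 -> FAULT, frames=[3,5,1]
Step 8: ref 1 -> HIT, frames=[3,5,1]
Step 9: ref 1 -> HIT, frames=[3,5,1]
Step 10: ref 5 -> HIT, frames=[3,5,1]
Step 11: ref 4 -> FAULT, evict 3, frames=[4,5,1]
At step 11: evicted page 3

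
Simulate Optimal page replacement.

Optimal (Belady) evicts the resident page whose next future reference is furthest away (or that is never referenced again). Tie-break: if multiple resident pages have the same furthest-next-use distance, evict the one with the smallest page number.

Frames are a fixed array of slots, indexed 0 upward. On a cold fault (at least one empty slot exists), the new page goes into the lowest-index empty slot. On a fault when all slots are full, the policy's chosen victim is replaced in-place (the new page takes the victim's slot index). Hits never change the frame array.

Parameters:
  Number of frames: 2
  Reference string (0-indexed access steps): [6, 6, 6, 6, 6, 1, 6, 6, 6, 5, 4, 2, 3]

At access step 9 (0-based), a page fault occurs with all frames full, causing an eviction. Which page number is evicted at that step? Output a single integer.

Answer: 1

Derivation:
Step 0: ref 6 -> FAULT, frames=[6,-]
Step 1: ref 6 -> HIT, frames=[6,-]
Step 2: ref 6 -> HIT, frames=[6,-]
Step 3: ref 6 -> HIT, frames=[6,-]
Step 4: ref 6 -> HIT, frames=[6,-]
Step 5: ref 1 -> FAULT, frames=[6,1]
Step 6: ref 6 -> HIT, frames=[6,1]
Step 7: ref 6 -> HIT, frames=[6,1]
Step 8: ref 6 -> HIT, frames=[6,1]
Step 9: ref 5 -> FAULT, evict 1, frames=[6,5]
At step 9: evicted page 1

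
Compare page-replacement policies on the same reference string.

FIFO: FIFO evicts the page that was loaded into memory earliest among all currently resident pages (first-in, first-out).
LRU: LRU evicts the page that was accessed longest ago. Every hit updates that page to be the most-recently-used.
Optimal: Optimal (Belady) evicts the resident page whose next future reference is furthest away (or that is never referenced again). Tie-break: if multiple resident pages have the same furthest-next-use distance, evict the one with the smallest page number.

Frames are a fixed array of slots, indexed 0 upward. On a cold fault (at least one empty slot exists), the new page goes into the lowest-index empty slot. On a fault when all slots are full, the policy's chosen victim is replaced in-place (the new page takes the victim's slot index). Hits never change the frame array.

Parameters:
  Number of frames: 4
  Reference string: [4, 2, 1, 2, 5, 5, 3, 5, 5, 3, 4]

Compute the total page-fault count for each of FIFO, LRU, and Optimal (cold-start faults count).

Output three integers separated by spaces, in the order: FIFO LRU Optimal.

Answer: 6 6 5

Derivation:
--- FIFO ---
  step 0: ref 4 -> FAULT, frames=[4,-,-,-] (faults so far: 1)
  step 1: ref 2 -> FAULT, frames=[4,2,-,-] (faults so far: 2)
  step 2: ref 1 -> FAULT, frames=[4,2,1,-] (faults so far: 3)
  step 3: ref 2 -> HIT, frames=[4,2,1,-] (faults so far: 3)
  step 4: ref 5 -> FAULT, frames=[4,2,1,5] (faults so far: 4)
  step 5: ref 5 -> HIT, frames=[4,2,1,5] (faults so far: 4)
  step 6: ref 3 -> FAULT, evict 4, frames=[3,2,1,5] (faults so far: 5)
  step 7: ref 5 -> HIT, frames=[3,2,1,5] (faults so far: 5)
  step 8: ref 5 -> HIT, frames=[3,2,1,5] (faults so far: 5)
  step 9: ref 3 -> HIT, frames=[3,2,1,5] (faults so far: 5)
  step 10: ref 4 -> FAULT, evict 2, frames=[3,4,1,5] (faults so far: 6)
  FIFO total faults: 6
--- LRU ---
  step 0: ref 4 -> FAULT, frames=[4,-,-,-] (faults so far: 1)
  step 1: ref 2 -> FAULT, frames=[4,2,-,-] (faults so far: 2)
  step 2: ref 1 -> FAULT, frames=[4,2,1,-] (faults so far: 3)
  step 3: ref 2 -> HIT, frames=[4,2,1,-] (faults so far: 3)
  step 4: ref 5 -> FAULT, frames=[4,2,1,5] (faults so far: 4)
  step 5: ref 5 -> HIT, frames=[4,2,1,5] (faults so far: 4)
  step 6: ref 3 -> FAULT, evict 4, frames=[3,2,1,5] (faults so far: 5)
  step 7: ref 5 -> HIT, frames=[3,2,1,5] (faults so far: 5)
  step 8: ref 5 -> HIT, frames=[3,2,1,5] (faults so far: 5)
  step 9: ref 3 -> HIT, frames=[3,2,1,5] (faults so far: 5)
  step 10: ref 4 -> FAULT, evict 1, frames=[3,2,4,5] (faults so far: 6)
  LRU total faults: 6
--- Optimal ---
  step 0: ref 4 -> FAULT, frames=[4,-,-,-] (faults so far: 1)
  step 1: ref 2 -> FAULT, frames=[4,2,-,-] (faults so far: 2)
  step 2: ref 1 -> FAULT, frames=[4,2,1,-] (faults so far: 3)
  step 3: ref 2 -> HIT, frames=[4,2,1,-] (faults so far: 3)
  step 4: ref 5 -> FAULT, frames=[4,2,1,5] (faults so far: 4)
  step 5: ref 5 -> HIT, frames=[4,2,1,5] (faults so far: 4)
  step 6: ref 3 -> FAULT, evict 1, frames=[4,2,3,5] (faults so far: 5)
  step 7: ref 5 -> HIT, frames=[4,2,3,5] (faults so far: 5)
  step 8: ref 5 -> HIT, frames=[4,2,3,5] (faults so far: 5)
  step 9: ref 3 -> HIT, frames=[4,2,3,5] (faults so far: 5)
  step 10: ref 4 -> HIT, frames=[4,2,3,5] (faults so far: 5)
  Optimal total faults: 5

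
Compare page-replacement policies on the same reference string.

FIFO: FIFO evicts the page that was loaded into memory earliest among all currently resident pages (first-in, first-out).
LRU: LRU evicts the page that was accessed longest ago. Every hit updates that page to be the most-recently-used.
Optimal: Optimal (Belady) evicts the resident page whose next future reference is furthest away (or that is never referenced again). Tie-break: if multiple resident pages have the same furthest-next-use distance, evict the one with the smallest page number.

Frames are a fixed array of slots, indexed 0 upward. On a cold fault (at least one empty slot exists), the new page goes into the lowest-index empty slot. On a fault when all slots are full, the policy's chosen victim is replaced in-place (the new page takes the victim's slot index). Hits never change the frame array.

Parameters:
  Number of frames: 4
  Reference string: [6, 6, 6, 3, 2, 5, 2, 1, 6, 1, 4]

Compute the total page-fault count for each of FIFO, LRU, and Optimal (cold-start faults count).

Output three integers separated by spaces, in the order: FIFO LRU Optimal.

Answer: 7 7 6

Derivation:
--- FIFO ---
  step 0: ref 6 -> FAULT, frames=[6,-,-,-] (faults so far: 1)
  step 1: ref 6 -> HIT, frames=[6,-,-,-] (faults so far: 1)
  step 2: ref 6 -> HIT, frames=[6,-,-,-] (faults so far: 1)
  step 3: ref 3 -> FAULT, frames=[6,3,-,-] (faults so far: 2)
  step 4: ref 2 -> FAULT, frames=[6,3,2,-] (faults so far: 3)
  step 5: ref 5 -> FAULT, frames=[6,3,2,5] (faults so far: 4)
  step 6: ref 2 -> HIT, frames=[6,3,2,5] (faults so far: 4)
  step 7: ref 1 -> FAULT, evict 6, frames=[1,3,2,5] (faults so far: 5)
  step 8: ref 6 -> FAULT, evict 3, frames=[1,6,2,5] (faults so far: 6)
  step 9: ref 1 -> HIT, frames=[1,6,2,5] (faults so far: 6)
  step 10: ref 4 -> FAULT, evict 2, frames=[1,6,4,5] (faults so far: 7)
  FIFO total faults: 7
--- LRU ---
  step 0: ref 6 -> FAULT, frames=[6,-,-,-] (faults so far: 1)
  step 1: ref 6 -> HIT, frames=[6,-,-,-] (faults so far: 1)
  step 2: ref 6 -> HIT, frames=[6,-,-,-] (faults so far: 1)
  step 3: ref 3 -> FAULT, frames=[6,3,-,-] (faults so far: 2)
  step 4: ref 2 -> FAULT, frames=[6,3,2,-] (faults so far: 3)
  step 5: ref 5 -> FAULT, frames=[6,3,2,5] (faults so far: 4)
  step 6: ref 2 -> HIT, frames=[6,3,2,5] (faults so far: 4)
  step 7: ref 1 -> FAULT, evict 6, frames=[1,3,2,5] (faults so far: 5)
  step 8: ref 6 -> FAULT, evict 3, frames=[1,6,2,5] (faults so far: 6)
  step 9: ref 1 -> HIT, frames=[1,6,2,5] (faults so far: 6)
  step 10: ref 4 -> FAULT, evict 5, frames=[1,6,2,4] (faults so far: 7)
  LRU total faults: 7
--- Optimal ---
  step 0: ref 6 -> FAULT, frames=[6,-,-,-] (faults so far: 1)
  step 1: ref 6 -> HIT, frames=[6,-,-,-] (faults so far: 1)
  step 2: ref 6 -> HIT, frames=[6,-,-,-] (faults so far: 1)
  step 3: ref 3 -> FAULT, frames=[6,3,-,-] (faults so far: 2)
  step 4: ref 2 -> FAULT, frames=[6,3,2,-] (faults so far: 3)
  step 5: ref 5 -> FAULT, frames=[6,3,2,5] (faults so far: 4)
  step 6: ref 2 -> HIT, frames=[6,3,2,5] (faults so far: 4)
  step 7: ref 1 -> FAULT, evict 2, frames=[6,3,1,5] (faults so far: 5)
  step 8: ref 6 -> HIT, frames=[6,3,1,5] (faults so far: 5)
  step 9: ref 1 -> HIT, frames=[6,3,1,5] (faults so far: 5)
  step 10: ref 4 -> FAULT, evict 1, frames=[6,3,4,5] (faults so far: 6)
  Optimal total faults: 6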